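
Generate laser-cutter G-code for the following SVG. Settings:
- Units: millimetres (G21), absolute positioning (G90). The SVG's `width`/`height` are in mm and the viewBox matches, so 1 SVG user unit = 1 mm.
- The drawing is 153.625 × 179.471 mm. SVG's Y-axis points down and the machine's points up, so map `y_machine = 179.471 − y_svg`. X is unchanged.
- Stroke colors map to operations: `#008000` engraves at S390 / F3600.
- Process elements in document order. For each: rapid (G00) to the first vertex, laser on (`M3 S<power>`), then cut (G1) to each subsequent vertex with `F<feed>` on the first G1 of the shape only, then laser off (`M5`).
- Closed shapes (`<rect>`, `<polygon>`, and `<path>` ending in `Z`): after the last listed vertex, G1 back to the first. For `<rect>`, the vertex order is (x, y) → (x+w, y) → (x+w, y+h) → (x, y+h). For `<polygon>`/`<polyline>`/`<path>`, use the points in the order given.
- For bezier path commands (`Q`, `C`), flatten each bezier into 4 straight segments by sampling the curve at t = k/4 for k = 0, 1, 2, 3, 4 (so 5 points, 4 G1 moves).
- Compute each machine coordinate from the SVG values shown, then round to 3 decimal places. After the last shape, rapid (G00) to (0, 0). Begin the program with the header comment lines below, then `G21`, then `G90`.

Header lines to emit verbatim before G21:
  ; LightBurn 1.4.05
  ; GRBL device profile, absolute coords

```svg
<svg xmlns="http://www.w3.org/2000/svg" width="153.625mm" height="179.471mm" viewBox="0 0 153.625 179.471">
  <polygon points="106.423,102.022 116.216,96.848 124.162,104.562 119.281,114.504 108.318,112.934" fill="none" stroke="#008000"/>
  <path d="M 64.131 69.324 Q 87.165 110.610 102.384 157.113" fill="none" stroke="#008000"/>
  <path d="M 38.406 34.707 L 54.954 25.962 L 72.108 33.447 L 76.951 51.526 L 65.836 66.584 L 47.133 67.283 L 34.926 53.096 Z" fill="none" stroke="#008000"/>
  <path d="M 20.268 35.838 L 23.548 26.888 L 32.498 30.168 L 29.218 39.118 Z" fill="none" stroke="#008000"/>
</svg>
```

Since the viewBox matches the mm dimensions, user units are millimetres directly. The only transform is the Y-flip y_m = 179.471 − y_svg.

Shape 1 is a regular polygon drawn with `<polygon>`. Its stroke #008000 means engrave at S390, F3600. After flipping Y the toolpath is (106.423,77.449) → (116.216,82.623) → (124.162,74.909) → (119.281,64.967) → (108.318,66.537) → (106.423,77.449), returning to the start.

Shape 2 is a quadratic bezier drawn with `<path>`. Its stroke #008000 means engrave at S390, F3600. After flipping Y the toolpath is (64.131,110.147) → (75.160,89.178) → (85.211,67.557) → (94.286,45.283) → (102.384,22.358).

Shape 3 is a regular polygon drawn with `<path>`. Its stroke #008000 means engrave at S390, F3600. After flipping Y the toolpath is (38.406,144.764) → (54.954,153.509) → (72.108,146.024) → (76.951,127.945) → (65.836,112.887) → (47.133,112.188) → (34.926,126.375) → (38.406,144.764), returning to the start.

Shape 4 is a regular polygon drawn with `<path>`. Its stroke #008000 means engrave at S390, F3600. After flipping Y the toolpath is (20.268,143.633) → (23.548,152.583) → (32.498,149.303) → (29.218,140.353) → (20.268,143.633), returning to the start.

; LightBurn 1.4.05
; GRBL device profile, absolute coords
G21
G90
G00 X106.423 Y77.449
M3 S390
G1 X116.216 Y82.623 F3600
G1 X124.162 Y74.909
G1 X119.281 Y64.967
G1 X108.318 Y66.537
G1 X106.423 Y77.449
M5
G00 X64.131 Y110.147
M3 S390
G1 X75.160 Y89.178 F3600
G1 X85.211 Y67.557
G1 X94.286 Y45.283
G1 X102.384 Y22.358
M5
G00 X38.406 Y144.764
M3 S390
G1 X54.954 Y153.509 F3600
G1 X72.108 Y146.024
G1 X76.951 Y127.945
G1 X65.836 Y112.887
G1 X47.133 Y112.188
G1 X34.926 Y126.375
G1 X38.406 Y144.764
M5
G00 X20.268 Y143.633
M3 S390
G1 X23.548 Y152.583 F3600
G1 X32.498 Y149.303
G1 X29.218 Y140.353
G1 X20.268 Y143.633
M5
G00 X0.000 Y0.000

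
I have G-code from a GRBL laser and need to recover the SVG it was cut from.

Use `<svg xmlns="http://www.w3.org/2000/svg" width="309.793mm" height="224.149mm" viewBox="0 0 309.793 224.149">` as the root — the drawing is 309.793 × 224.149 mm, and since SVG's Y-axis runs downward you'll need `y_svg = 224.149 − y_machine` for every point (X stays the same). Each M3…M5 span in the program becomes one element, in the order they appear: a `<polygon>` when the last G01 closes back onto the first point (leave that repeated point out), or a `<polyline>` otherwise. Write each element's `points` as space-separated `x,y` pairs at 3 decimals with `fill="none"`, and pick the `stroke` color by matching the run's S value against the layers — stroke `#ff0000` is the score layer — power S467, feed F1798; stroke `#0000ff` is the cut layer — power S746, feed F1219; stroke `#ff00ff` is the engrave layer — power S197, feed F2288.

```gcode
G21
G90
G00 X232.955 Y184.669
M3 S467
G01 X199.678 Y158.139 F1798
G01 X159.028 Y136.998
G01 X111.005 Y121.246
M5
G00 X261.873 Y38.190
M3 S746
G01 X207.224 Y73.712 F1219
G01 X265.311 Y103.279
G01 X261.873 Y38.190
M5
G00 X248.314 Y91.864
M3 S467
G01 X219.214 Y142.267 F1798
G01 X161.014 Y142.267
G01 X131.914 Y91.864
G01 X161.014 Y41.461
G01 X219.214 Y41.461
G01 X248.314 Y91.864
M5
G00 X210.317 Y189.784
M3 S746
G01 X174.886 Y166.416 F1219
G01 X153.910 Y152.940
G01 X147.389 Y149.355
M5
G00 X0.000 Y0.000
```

<svg xmlns="http://www.w3.org/2000/svg" width="309.793mm" height="224.149mm" viewBox="0 0 309.793 224.149">
  <polyline points="232.955,39.480 199.678,66.010 159.028,87.151 111.005,102.903" fill="none" stroke="#ff0000"/>
  <polygon points="261.873,185.959 207.224,150.437 265.311,120.870" fill="none" stroke="#0000ff"/>
  <polygon points="248.314,132.285 219.214,81.882 161.014,81.882 131.914,132.285 161.014,182.688 219.214,182.688" fill="none" stroke="#ff0000"/>
  <polyline points="210.317,34.365 174.886,57.733 153.910,71.209 147.389,74.794" fill="none" stroke="#0000ff"/>
</svg>

Machine Y-up, SVG Y-down with viewBox height 224.149, so y_svg = 224.149 − y_machine; X carries over.

Run 1: power S467 maps to stroke `#ff0000` (score). The run is open, so emit a `<polyline>` with points (Y-flipped): 232.955,39.480 199.678,66.010 159.028,87.151 111.005,102.903.

Run 2: the run's S746 means `#0000ff` (cut). The run returns to its start, so emit a `<polygon>` with points (Y-flipped): 261.873,185.959 207.224,150.437 265.311,120.870.

Run 3: the run's S467 means `#ff0000` (score). The run returns to its start, so emit a `<polygon>` with points (Y-flipped): 248.314,132.285 219.214,81.882 161.014,81.882 131.914,132.285 161.014,182.688 219.214,182.688.

Run 4: S746 ⇒ cut layer `#0000ff`. The run is open, so emit a `<polyline>` with points (Y-flipped): 210.317,34.365 174.886,57.733 153.910,71.209 147.389,74.794.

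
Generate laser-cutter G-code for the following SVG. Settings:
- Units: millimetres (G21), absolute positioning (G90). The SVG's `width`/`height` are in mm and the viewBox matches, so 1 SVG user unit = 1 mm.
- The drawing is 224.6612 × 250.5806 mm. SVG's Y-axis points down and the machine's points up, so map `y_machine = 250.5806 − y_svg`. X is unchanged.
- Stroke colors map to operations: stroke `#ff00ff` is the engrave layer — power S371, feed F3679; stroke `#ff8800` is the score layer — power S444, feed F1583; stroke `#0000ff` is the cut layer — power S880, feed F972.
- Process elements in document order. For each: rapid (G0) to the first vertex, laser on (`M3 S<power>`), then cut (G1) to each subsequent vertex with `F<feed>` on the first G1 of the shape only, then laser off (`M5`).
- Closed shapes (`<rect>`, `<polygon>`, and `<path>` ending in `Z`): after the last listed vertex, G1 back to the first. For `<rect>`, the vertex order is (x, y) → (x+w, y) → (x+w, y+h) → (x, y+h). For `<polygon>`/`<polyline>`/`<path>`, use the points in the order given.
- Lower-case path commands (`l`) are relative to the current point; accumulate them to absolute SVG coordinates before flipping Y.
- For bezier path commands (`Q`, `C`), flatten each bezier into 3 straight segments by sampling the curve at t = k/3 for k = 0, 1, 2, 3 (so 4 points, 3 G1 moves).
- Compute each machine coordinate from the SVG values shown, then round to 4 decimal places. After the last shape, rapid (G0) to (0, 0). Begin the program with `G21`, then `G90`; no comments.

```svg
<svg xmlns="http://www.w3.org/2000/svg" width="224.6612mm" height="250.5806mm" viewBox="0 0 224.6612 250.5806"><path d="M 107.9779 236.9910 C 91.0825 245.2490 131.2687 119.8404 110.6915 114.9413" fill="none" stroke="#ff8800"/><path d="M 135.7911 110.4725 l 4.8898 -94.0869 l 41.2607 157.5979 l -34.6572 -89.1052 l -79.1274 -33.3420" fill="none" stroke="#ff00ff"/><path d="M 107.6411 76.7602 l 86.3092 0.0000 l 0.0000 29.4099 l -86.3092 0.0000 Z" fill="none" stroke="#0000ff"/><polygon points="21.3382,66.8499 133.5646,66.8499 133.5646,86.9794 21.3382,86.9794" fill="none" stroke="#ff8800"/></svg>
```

viewBox `0 0 224.6612 250.5806` with mm width/height → 1 unit = 1 mm. Flip: y_m = 250.5806 − y_svg.

**Shape 1** — `<path>` cubic bezier, stroke `#ff8800` → score (S444, F1583). Control points (SVG): P0=(107.9779,236.9910), P1=(91.0825,245.2490), P2=(131.2687,119.8404), P3=(110.6915,114.9413); sampled at t=k/3. Machine vertices: (107.9779,13.5896) → (105.7451,40.4732) → (115.3789,99.9843) → (110.6915,135.6393). Open path.

**Shape 2** — `<path>` open polyline, stroke `#ff00ff` → engrave (S371, F3679). Machine vertices: (135.7911,140.1081) → (140.6809,234.1950) → (181.9416,76.5971) → (147.2844,165.7023) → (68.1570,199.0443). Open path.

**Shape 3** — `<path>` rectangle, stroke `#0000ff` → cut (S880, F972). Machine vertices: (107.6411,173.8204) → (193.9503,173.8204) → (193.9503,144.4105) → (107.6411,144.4105) → (107.6411,173.8204). Closed: final G1 returns to the first vertex.

**Shape 4** — `<polygon>` rectangle, stroke `#ff8800` → score (S444, F1583). Machine vertices: (21.3382,183.7307) → (133.5646,183.7307) → (133.5646,163.6012) → (21.3382,163.6012) → (21.3382,183.7307). Closed: final G1 returns to the first vertex.

G21
G90
G0 X107.9779 Y13.5896
M3 S444
G1 X105.7451 Y40.4732 F1583
G1 X115.3789 Y99.9843
G1 X110.6915 Y135.6393
M5
G0 X135.7911 Y140.1081
M3 S371
G1 X140.6809 Y234.1950 F3679
G1 X181.9416 Y76.5971
G1 X147.2844 Y165.7023
G1 X68.1570 Y199.0443
M5
G0 X107.6411 Y173.8204
M3 S880
G1 X193.9503 Y173.8204 F972
G1 X193.9503 Y144.4105
G1 X107.6411 Y144.4105
G1 X107.6411 Y173.8204
M5
G0 X21.3382 Y183.7307
M3 S444
G1 X133.5646 Y183.7307 F1583
G1 X133.5646 Y163.6012
G1 X21.3382 Y163.6012
G1 X21.3382 Y183.7307
M5
G0 X0.0000 Y0.0000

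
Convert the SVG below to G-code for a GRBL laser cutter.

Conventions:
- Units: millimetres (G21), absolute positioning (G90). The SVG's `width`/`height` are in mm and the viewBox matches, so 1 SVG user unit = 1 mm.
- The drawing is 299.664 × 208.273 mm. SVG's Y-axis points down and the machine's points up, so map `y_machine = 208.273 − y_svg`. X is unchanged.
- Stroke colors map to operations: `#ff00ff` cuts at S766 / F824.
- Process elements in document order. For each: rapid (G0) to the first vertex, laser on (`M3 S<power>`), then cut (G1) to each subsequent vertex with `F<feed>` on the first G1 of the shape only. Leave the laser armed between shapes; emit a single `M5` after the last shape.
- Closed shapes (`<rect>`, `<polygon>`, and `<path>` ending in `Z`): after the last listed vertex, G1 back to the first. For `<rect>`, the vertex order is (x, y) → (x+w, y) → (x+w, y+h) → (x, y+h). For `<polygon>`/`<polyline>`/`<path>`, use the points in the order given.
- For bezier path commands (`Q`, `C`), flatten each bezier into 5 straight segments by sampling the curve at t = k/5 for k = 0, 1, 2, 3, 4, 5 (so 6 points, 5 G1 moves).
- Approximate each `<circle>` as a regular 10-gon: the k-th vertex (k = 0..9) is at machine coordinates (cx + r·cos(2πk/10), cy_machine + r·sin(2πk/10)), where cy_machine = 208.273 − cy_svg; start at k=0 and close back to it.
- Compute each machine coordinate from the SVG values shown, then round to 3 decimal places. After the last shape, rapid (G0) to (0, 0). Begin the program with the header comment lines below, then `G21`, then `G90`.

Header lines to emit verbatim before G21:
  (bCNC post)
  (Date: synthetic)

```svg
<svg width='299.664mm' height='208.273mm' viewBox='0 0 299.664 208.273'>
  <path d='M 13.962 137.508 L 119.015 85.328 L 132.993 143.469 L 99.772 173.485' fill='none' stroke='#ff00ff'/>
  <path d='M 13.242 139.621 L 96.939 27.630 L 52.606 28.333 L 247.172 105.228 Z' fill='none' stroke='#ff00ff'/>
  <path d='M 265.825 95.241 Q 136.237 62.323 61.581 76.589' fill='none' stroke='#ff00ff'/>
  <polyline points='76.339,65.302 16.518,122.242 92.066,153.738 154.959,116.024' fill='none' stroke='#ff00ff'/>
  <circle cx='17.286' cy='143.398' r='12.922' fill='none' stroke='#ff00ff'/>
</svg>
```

(bCNC post)
(Date: synthetic)
G21
G90
G0 X13.962 Y70.765
M3 S766
G1 X119.015 Y122.945 F824
G1 X132.993 Y64.804
G1 X99.772 Y34.788
G0 X13.242 Y68.652
M3 S766
G1 X96.939 Y180.643 F824
G1 X52.606 Y179.940
G1 X247.172 Y103.045
G1 X13.242 Y68.652
G0 X265.825 Y113.032
M3 S766
G1 X216.187 Y124.312 F824
G1 X170.944 Y131.817
G1 X130.095 Y135.547
G1 X93.641 Y135.503
G1 X61.581 Y131.684
G0 X76.339 Y142.971
M3 S766
G1 X16.518 Y86.031 F824
G1 X92.066 Y54.535
G1 X154.959 Y92.249
G0 X30.208 Y64.875
M3 S766
G1 X27.740 Y72.470 F824
G1 X21.279 Y77.165
G1 X13.293 Y77.165
G1 X6.832 Y72.470
G1 X4.364 Y64.875
G1 X6.832 Y57.280
G1 X13.293 Y52.585
G1 X21.279 Y52.585
G1 X27.740 Y57.280
G1 X30.208 Y64.875
M5
G0 X0.000 Y0.000

1 u = 1 mm; y_m = 208.273 − y.

[1] `<path>` open polyline, #ff00ff→cut S766 F824: (13.962,70.765) → (119.015,122.945) → (132.993,64.804) → (99.772,34.788)

[2] `<path>` closed polygon, #ff00ff→cut S766 F824: (13.242,68.652) → (96.939,180.643) → (52.606,179.940) → (247.172,103.045) → (13.242,68.652) (closed)

[3] `<path>` quadratic bezier, #ff00ff→cut S766 F824: (265.825,113.032) → (216.187,124.312) → (170.944,131.817) → (130.095,135.547) → (93.641,135.503) → (61.581,131.684)

[4] `<polyline>` open polyline, #ff00ff→cut S766 F824: (76.339,142.971) → (16.518,86.031) → (92.066,54.535) → (154.959,92.249)

[5] `<circle>` circle, #ff00ff→cut S766 F824: (30.208,64.875) → (27.740,72.470) → (21.279,77.165) → (13.293,77.165) → (6.832,72.470) → (4.364,64.875) → (6.832,57.280) → (13.293,52.585) → (21.279,52.585) → (27.740,57.280) → (30.208,64.875) (closed)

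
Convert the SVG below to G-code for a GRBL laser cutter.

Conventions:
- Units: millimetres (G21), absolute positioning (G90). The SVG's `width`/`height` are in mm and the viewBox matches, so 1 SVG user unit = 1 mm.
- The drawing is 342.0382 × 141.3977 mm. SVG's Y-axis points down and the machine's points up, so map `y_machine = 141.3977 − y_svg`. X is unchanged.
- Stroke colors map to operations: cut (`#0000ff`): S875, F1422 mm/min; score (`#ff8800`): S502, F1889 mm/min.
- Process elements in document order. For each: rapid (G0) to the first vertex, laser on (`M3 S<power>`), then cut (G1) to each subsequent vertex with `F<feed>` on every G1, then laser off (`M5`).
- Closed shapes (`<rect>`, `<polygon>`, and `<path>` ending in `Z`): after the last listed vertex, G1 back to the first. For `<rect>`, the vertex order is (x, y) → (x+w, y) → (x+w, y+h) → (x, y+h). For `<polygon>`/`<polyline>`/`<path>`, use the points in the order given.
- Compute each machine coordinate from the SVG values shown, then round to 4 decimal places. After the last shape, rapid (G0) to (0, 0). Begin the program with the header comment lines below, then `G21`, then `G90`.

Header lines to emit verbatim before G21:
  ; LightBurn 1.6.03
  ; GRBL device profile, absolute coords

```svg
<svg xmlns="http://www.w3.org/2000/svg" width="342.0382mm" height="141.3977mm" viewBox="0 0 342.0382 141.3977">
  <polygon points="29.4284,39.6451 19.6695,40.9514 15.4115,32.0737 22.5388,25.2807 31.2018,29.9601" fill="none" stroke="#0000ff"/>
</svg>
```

1 u = 1 mm; y_m = 141.3977 − y.

[1] `<polygon>` regular polygon, #0000ff→cut S875 F1422: (29.4284,101.7526) → (19.6695,100.4463) → (15.4115,109.3240) → (22.5388,116.1170) → (31.2018,111.4376) → (29.4284,101.7526) (closed)

; LightBurn 1.6.03
; GRBL device profile, absolute coords
G21
G90
G0 X29.4284 Y101.7526
M3 S875
G1 X19.6695 Y100.4463 F1422
G1 X15.4115 Y109.3240 F1422
G1 X22.5388 Y116.1170 F1422
G1 X31.2018 Y111.4376 F1422
G1 X29.4284 Y101.7526 F1422
M5
G0 X0.0000 Y0.0000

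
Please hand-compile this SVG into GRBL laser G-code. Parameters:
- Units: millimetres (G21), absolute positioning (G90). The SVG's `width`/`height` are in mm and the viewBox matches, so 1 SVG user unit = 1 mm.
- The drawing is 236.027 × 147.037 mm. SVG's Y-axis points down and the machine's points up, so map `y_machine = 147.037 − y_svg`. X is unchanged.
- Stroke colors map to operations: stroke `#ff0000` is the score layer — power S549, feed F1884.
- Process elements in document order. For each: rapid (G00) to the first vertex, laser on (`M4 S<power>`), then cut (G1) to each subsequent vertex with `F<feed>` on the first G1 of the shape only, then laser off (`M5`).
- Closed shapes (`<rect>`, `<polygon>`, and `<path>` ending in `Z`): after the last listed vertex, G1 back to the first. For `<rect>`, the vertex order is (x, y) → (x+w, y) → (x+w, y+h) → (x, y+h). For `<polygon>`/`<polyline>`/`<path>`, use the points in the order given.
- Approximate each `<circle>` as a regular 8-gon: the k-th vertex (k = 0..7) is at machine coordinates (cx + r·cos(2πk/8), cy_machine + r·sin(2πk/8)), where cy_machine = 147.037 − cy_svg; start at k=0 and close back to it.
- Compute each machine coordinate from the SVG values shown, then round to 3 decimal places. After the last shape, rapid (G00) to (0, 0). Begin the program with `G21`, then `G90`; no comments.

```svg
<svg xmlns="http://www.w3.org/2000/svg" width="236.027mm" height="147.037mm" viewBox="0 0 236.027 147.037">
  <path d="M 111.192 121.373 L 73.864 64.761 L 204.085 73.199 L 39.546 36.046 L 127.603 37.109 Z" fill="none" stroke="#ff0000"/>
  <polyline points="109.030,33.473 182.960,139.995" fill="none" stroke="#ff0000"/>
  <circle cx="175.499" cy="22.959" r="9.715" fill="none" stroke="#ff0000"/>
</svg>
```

G21
G90
G00 X111.192 Y25.664
M4 S549
G1 X73.864 Y82.276 F1884
G1 X204.085 Y73.838
G1 X39.546 Y110.991
G1 X127.603 Y109.928
G1 X111.192 Y25.664
M5
G00 X109.030 Y113.564
M4 S549
G1 X182.960 Y7.042 F1884
M5
G00 X185.214 Y124.078
M4 S549
G1 X182.369 Y130.948 F1884
G1 X175.499 Y133.793
G1 X168.629 Y130.948
G1 X165.784 Y124.078
G1 X168.629 Y117.208
G1 X175.499 Y114.363
G1 X182.369 Y117.208
G1 X185.214 Y124.078
M5
G00 X0.000 Y0.000

1 u = 1 mm; y_m = 147.037 − y.

[1] `<path>` closed polygon, #ff0000→score S549 F1884: (111.192,25.664) → (73.864,82.276) → (204.085,73.838) → (39.546,110.991) → (127.603,109.928) → (111.192,25.664) (closed)

[2] `<polyline>` line segment, #ff0000→score S549 F1884: (109.030,113.564) → (182.960,7.042)

[3] `<circle>` circle, #ff0000→score S549 F1884: (185.214,124.078) → (182.369,130.948) → (175.499,133.793) → (168.629,130.948) → (165.784,124.078) → (168.629,117.208) → (175.499,114.363) → (182.369,117.208) → (185.214,124.078) (closed)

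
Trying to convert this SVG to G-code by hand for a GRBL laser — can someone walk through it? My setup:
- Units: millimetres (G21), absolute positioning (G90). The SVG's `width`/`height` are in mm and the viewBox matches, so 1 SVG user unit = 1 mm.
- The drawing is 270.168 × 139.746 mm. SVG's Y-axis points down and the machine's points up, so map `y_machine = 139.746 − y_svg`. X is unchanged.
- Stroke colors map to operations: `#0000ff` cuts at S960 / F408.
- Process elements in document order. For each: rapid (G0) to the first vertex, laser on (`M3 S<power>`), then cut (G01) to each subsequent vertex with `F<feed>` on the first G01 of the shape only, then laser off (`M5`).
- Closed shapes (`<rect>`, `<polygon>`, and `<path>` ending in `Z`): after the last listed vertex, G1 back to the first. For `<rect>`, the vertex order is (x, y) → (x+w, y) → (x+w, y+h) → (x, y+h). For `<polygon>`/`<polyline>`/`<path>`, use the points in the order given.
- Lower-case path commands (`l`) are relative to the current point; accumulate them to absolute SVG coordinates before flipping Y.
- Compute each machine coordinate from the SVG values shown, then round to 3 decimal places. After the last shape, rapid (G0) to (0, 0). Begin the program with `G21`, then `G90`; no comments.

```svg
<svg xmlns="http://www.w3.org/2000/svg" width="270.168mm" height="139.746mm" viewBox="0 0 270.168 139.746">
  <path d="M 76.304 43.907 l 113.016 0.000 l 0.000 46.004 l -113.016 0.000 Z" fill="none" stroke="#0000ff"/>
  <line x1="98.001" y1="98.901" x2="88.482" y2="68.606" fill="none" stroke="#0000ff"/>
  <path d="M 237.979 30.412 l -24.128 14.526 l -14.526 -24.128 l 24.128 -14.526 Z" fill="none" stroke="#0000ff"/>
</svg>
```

Since the viewBox matches the mm dimensions, user units are millimetres directly. The only transform is the Y-flip y_m = 139.746 − y_svg.

Shape 1 is a rectangle drawn with `<path>`. Its stroke #0000ff means cut at S960, F408. After flipping Y the toolpath is (76.304,95.839) → (189.320,95.839) → (189.320,49.835) → (76.304,49.835) → (76.304,95.839), returning to the start.

Shape 2 is a line segment drawn with `<line>`. Its stroke #0000ff means cut at S960, F408. After flipping Y the toolpath is (98.001,40.845) → (88.482,71.140).

Shape 3 is a regular polygon drawn with `<path>`. Its stroke #0000ff means cut at S960, F408. After flipping Y the toolpath is (237.979,109.334) → (213.851,94.808) → (199.325,118.936) → (223.453,133.462) → (237.979,109.334), returning to the start.

G21
G90
G0 X76.304 Y95.839
M3 S960
G01 X189.320 Y95.839 F408
G01 X189.320 Y49.835
G01 X76.304 Y49.835
G01 X76.304 Y95.839
M5
G0 X98.001 Y40.845
M3 S960
G01 X88.482 Y71.140 F408
M5
G0 X237.979 Y109.334
M3 S960
G01 X213.851 Y94.808 F408
G01 X199.325 Y118.936
G01 X223.453 Y133.462
G01 X237.979 Y109.334
M5
G0 X0.000 Y0.000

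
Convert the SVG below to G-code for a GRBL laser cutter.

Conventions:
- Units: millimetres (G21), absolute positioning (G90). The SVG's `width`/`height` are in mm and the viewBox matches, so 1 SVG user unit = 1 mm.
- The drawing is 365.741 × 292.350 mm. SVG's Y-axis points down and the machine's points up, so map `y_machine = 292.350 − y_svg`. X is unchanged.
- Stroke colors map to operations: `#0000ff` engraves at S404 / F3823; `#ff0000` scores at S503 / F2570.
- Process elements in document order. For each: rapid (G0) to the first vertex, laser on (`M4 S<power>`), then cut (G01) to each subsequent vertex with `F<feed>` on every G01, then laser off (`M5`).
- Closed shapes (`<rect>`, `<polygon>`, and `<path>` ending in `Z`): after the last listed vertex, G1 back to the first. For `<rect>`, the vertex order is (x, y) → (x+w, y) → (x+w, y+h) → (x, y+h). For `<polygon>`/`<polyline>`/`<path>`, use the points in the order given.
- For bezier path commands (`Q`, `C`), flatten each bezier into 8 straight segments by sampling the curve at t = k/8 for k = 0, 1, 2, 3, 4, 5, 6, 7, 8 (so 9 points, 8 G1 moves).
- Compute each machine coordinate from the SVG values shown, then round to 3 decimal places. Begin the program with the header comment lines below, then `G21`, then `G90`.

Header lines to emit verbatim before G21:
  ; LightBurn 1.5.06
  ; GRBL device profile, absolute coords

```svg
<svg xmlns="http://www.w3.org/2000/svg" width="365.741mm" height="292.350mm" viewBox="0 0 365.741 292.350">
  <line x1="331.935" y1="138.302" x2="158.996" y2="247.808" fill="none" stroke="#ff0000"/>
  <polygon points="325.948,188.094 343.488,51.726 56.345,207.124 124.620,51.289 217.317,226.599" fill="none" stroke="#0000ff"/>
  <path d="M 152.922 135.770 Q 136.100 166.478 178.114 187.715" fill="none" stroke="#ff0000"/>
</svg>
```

; LightBurn 1.5.06
; GRBL device profile, absolute coords
G21
G90
G0 X331.935 Y154.048
M4 S503
G01 X158.996 Y44.542 F2570
M5
G0 X325.948 Y104.256
M4 S404
G01 X343.488 Y240.624 F3823
G01 X56.345 Y85.226 F3823
G01 X124.620 Y241.061 F3823
G01 X217.317 Y65.751 F3823
G01 X325.948 Y104.256 F3823
M5
G0 X152.922 Y156.580
M4 S503
G01 X149.636 Y149.051 F2570
G01 X148.188 Y141.818 F2570
G01 X148.579 Y134.881 F2570
G01 X150.809 Y128.240 F2570
G01 X154.877 Y121.895 F2570
G01 X160.784 Y115.845 F2570
G01 X168.530 Y110.092 F2570
G01 X178.114 Y104.635 F2570
M5

Since the viewBox matches the mm dimensions, user units are millimetres directly. The only transform is the Y-flip y_m = 292.350 − y_svg.

Shape 1 is a line segment drawn with `<line>`. Its stroke #ff0000 means score at S503, F2570. After flipping Y the toolpath is (331.935,154.048) → (158.996,44.542).

Shape 2 is a closed polygon drawn with `<polygon>`. Its stroke #0000ff means engrave at S404, F3823. After flipping Y the toolpath is (325.948,104.256) → (343.488,240.624) → (56.345,85.226) → (124.620,241.061) → (217.317,65.751) → (325.948,104.256), returning to the start.

Shape 3 is a quadratic bezier drawn with `<path>`. Its stroke #ff0000 means score at S503, F2570. After flipping Y the toolpath is (152.922,156.580) → (149.636,149.051) → (148.188,141.818) → (148.579,134.881) → (150.809,128.240) → (154.877,121.895) → (160.784,115.845) → (168.530,110.092) → (178.114,104.635).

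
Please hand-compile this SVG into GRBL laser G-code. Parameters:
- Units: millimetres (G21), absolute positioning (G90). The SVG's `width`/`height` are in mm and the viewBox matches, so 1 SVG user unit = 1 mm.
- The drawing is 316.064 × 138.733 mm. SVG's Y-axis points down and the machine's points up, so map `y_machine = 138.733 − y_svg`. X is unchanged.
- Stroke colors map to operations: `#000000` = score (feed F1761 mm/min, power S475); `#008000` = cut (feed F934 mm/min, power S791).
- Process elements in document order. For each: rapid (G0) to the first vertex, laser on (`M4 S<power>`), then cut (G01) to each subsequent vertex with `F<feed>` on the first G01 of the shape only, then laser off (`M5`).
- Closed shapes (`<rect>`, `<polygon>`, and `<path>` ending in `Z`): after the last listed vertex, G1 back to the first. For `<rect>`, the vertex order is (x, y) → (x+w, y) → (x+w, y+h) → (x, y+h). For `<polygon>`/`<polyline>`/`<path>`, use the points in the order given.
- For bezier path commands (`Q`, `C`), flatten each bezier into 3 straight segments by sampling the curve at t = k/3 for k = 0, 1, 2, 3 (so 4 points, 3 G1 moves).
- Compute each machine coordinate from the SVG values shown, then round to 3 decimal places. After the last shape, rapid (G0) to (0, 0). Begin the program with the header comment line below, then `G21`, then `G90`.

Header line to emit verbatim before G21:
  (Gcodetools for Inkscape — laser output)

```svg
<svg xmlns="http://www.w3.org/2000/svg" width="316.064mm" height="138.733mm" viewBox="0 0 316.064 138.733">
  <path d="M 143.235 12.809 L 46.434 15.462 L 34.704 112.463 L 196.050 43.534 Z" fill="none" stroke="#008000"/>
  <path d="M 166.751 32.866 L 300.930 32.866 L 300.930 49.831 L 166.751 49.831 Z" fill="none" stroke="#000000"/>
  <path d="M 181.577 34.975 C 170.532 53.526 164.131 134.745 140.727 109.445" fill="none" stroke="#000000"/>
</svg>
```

(Gcodetools for Inkscape — laser output)
G21
G90
G0 X143.235 Y125.924
M4 S791
G01 X46.434 Y123.271 F934
G01 X34.704 Y26.270
G01 X196.050 Y95.199
G01 X143.235 Y125.924
M5
G0 X166.751 Y105.867
M4 S475
G01 X300.930 Y105.867 F1761
G01 X300.930 Y88.902
G01 X166.751 Y88.902
G01 X166.751 Y105.867
M5
G0 X181.577 Y103.758
M4 S475
G01 X171.278 Y70.584 F1761
G01 X159.265 Y33.228
G01 X140.727 Y29.288
M5
G0 X0.000 Y0.000

viewBox `0 0 316.064 138.733` with mm width/height → 1 unit = 1 mm. Flip: y_m = 138.733 − y_svg.

**Shape 1** — `<path>` closed polygon, stroke `#008000` → cut (S791, F934). Machine vertices: (143.235,125.924) → (46.434,123.271) → (34.704,26.270) → (196.050,95.199) → (143.235,125.924). Closed: final G1 returns to the first vertex.

**Shape 2** — `<path>` rectangle, stroke `#000000` → score (S475, F1761). Machine vertices: (166.751,105.867) → (300.930,105.867) → (300.930,88.902) → (166.751,88.902) → (166.751,105.867). Closed: final G1 returns to the first vertex.

**Shape 3** — `<path>` cubic bezier, stroke `#000000` → score (S475, F1761). Control points (SVG): P0=(181.577,34.975), P1=(170.532,53.526), P2=(164.131,134.745), P3=(140.727,109.445); sampled at t=k/3. Machine vertices: (181.577,103.758) → (171.278,70.584) → (159.265,33.228) → (140.727,29.288). Open path.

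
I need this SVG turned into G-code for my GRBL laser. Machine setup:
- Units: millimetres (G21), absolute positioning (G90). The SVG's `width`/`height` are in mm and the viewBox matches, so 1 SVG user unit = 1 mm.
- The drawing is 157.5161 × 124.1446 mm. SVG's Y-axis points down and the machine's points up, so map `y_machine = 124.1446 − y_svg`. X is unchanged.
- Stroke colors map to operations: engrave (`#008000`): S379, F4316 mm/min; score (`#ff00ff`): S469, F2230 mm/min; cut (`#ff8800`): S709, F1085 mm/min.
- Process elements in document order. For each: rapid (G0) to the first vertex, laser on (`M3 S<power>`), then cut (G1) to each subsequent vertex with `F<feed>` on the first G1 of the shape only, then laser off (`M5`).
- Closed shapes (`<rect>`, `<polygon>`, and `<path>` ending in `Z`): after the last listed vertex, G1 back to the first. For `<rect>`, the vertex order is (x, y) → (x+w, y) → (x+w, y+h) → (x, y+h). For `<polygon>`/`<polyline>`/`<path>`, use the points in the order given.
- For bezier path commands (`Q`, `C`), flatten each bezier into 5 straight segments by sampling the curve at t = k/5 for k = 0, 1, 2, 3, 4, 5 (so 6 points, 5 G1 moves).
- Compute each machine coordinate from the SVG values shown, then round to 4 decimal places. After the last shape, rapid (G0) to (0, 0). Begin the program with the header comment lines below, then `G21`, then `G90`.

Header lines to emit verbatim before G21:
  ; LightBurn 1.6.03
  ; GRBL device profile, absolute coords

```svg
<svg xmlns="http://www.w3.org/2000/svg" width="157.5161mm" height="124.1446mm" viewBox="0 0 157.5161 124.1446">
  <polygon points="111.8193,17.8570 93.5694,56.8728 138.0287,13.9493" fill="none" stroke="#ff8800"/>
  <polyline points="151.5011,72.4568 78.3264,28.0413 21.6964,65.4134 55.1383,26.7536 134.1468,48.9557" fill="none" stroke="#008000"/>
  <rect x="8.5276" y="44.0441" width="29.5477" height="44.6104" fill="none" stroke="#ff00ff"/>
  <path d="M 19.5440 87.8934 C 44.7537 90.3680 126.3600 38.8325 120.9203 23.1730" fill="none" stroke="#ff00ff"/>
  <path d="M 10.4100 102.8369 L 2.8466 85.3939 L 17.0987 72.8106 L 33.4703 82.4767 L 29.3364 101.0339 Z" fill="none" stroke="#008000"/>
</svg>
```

; LightBurn 1.6.03
; GRBL device profile, absolute coords
G21
G90
G0 X111.8193 Y106.2876
M3 S709
G1 X93.5694 Y67.2718 F1085
G1 X138.0287 Y110.1953
G1 X111.8193 Y106.2876
M5
G0 X151.5011 Y51.6878
M3 S379
G1 X78.3264 Y96.1033 F4316
G1 X21.6964 Y58.7312
G1 X55.1383 Y97.3910
G1 X134.1468 Y75.1889
M5
G0 X8.5276 Y80.1005
M3 S469
G1 X38.0753 Y80.1005 F2230
G1 X38.0753 Y35.4901
G1 X8.5276 Y35.4901
G1 X8.5276 Y80.1005
M5
G0 X19.5440 Y36.2512
M3 S469
G1 X40.2899 Y40.5286 F2230
G1 X67.6857 Y53.4538
G1 X94.8462 Y70.7124
G1 X114.8861 Y87.9899
G1 X120.9203 Y100.9716
M5
G0 X10.4100 Y21.3077
M3 S379
G1 X2.8466 Y38.7507 F4316
G1 X17.0987 Y51.3340
G1 X33.4703 Y41.6679
G1 X29.3364 Y23.1107
G1 X10.4100 Y21.3077
M5
G0 X0.0000 Y0.0000

1 u = 1 mm; y_m = 124.1446 − y.

[1] `<polygon>` closed polygon, #ff8800→cut S709 F1085: (111.8193,106.2876) → (93.5694,67.2718) → (138.0287,110.1953) → (111.8193,106.2876) (closed)

[2] `<polyline>` open polyline, #008000→engrave S379 F4316: (151.5011,51.6878) → (78.3264,96.1033) → (21.6964,58.7312) → (55.1383,97.3910) → (134.1468,75.1889)

[3] `<rect>` rectangle, #ff00ff→score S469 F2230: (8.5276,80.1005) → (38.0753,80.1005) → (38.0753,35.4901) → (8.5276,35.4901) → (8.5276,80.1005) (closed)

[4] `<path>` cubic bezier, #ff00ff→score S469 F2230: (19.5440,36.2512) → (40.2899,40.5286) → (67.6857,53.4538) → (94.8462,70.7124) → (114.8861,87.9899) → (120.9203,100.9716)

[5] `<path>` regular polygon, #008000→engrave S379 F4316: (10.4100,21.3077) → (2.8466,38.7507) → (17.0987,51.3340) → (33.4703,41.6679) → (29.3364,23.1107) → (10.4100,21.3077) (closed)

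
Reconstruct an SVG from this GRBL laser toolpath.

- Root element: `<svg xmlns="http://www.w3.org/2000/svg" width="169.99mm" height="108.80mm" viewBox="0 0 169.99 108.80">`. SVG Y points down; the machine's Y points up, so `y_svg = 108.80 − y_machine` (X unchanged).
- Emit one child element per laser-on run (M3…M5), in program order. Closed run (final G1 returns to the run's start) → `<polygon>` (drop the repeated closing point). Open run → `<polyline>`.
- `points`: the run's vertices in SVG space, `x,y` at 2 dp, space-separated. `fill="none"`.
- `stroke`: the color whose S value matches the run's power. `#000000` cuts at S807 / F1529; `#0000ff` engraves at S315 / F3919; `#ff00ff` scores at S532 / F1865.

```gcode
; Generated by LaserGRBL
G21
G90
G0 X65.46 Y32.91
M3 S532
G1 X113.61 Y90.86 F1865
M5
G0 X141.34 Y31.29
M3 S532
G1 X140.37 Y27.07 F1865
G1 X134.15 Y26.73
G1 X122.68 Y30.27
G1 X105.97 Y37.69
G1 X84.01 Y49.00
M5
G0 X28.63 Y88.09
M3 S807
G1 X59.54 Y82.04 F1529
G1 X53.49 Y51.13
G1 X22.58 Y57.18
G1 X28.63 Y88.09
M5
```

<svg xmlns="http://www.w3.org/2000/svg" width="169.99mm" height="108.80mm" viewBox="0 0 169.99 108.80">
  <polyline points="65.46,75.89 113.61,17.94" fill="none" stroke="#ff00ff"/>
  <polyline points="141.34,77.51 140.37,81.73 134.15,82.07 122.68,78.53 105.97,71.11 84.01,59.80" fill="none" stroke="#ff00ff"/>
  <polygon points="28.63,20.71 59.54,26.76 53.49,57.67 22.58,51.62" fill="none" stroke="#000000"/>
</svg>

Machine Y-up, SVG Y-down with viewBox height 108.80, so y_svg = 108.80 − y_machine; X carries over.

Run 1: S532 ⇒ score layer `#ff00ff`. The run is open, so emit a `<polyline>` with points (Y-flipped): 65.46,75.89 113.61,17.94.

Run 2: power S532 maps to stroke `#ff00ff` (score). The run is open, so emit a `<polyline>` with points (Y-flipped): 141.34,77.51 140.37,81.73 134.15,82.07 122.68,78.53 105.97,71.11 84.01,59.80.

Run 3: power S807 maps to stroke `#000000` (cut). The run returns to its start, so emit a `<polygon>` with points (Y-flipped): 28.63,20.71 59.54,26.76 53.49,57.67 22.58,51.62.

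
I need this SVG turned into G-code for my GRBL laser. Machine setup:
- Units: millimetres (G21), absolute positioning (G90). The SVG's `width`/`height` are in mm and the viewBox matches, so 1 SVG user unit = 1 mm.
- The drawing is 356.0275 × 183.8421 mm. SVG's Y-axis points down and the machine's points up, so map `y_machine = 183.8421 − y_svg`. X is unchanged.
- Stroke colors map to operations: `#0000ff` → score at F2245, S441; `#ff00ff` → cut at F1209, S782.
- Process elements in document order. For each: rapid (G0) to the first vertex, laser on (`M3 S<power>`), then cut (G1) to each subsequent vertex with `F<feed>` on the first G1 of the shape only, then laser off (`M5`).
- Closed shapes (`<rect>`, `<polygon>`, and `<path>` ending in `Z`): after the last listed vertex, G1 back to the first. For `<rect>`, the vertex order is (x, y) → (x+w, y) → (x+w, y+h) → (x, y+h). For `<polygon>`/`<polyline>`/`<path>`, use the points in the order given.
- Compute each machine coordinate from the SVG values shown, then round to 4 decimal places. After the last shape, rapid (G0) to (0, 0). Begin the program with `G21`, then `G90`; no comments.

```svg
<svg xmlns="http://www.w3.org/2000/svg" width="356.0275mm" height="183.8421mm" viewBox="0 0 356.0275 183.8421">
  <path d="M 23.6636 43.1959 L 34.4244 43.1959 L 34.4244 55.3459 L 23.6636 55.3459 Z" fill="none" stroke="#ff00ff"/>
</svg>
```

Since the viewBox matches the mm dimensions, user units are millimetres directly. The only transform is the Y-flip y_m = 183.8421 − y_svg.

Shape 1 is a rectangle drawn with `<path>`. Its stroke #ff00ff means cut at S782, F1209. After flipping Y the toolpath is (23.6636,140.6462) → (34.4244,140.6462) → (34.4244,128.4962) → (23.6636,128.4962) → (23.6636,140.6462), returning to the start.

G21
G90
G0 X23.6636 Y140.6462
M3 S782
G1 X34.4244 Y140.6462 F1209
G1 X34.4244 Y128.4962
G1 X23.6636 Y128.4962
G1 X23.6636 Y140.6462
M5
G0 X0.0000 Y0.0000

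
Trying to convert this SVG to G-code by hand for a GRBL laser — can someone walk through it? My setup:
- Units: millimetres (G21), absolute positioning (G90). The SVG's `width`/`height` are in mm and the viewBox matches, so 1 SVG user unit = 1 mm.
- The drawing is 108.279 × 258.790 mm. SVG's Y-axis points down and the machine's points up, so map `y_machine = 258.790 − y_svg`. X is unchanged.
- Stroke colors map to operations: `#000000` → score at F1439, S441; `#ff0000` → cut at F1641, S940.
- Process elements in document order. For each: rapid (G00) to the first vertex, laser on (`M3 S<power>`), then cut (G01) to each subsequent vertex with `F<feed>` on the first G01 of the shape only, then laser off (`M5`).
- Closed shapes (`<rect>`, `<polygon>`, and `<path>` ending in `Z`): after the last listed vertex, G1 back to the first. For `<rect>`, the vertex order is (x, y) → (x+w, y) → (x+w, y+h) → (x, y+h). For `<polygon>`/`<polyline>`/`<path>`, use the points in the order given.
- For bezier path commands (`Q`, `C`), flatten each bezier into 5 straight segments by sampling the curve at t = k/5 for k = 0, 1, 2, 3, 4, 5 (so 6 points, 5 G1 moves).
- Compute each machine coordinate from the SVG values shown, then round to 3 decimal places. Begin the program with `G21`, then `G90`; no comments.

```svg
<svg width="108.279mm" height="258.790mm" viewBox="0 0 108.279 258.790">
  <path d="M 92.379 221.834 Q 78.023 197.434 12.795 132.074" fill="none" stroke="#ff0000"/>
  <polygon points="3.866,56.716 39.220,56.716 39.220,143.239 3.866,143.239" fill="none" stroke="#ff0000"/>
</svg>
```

G21
G90
G00 X92.379 Y36.956
M3 S940
G01 X84.602 Y48.354 F1641
G01 X72.755 Y63.030
G01 X56.838 Y80.982
G01 X36.851 Y102.210
G01 X12.795 Y126.716
M5
G00 X3.866 Y202.074
M3 S940
G01 X39.220 Y202.074 F1641
G01 X39.220 Y115.551
G01 X3.866 Y115.551
G01 X3.866 Y202.074
M5

Since the viewBox matches the mm dimensions, user units are millimetres directly. The only transform is the Y-flip y_m = 258.790 − y_svg.

Shape 1 is a quadratic bezier drawn with `<path>`. Its stroke #ff0000 means cut at S940, F1641. After flipping Y the toolpath is (92.379,36.956) → (84.602,48.354) → (72.755,63.030) → (56.838,80.982) → (36.851,102.210) → (12.795,126.716).

Shape 2 is a rectangle drawn with `<polygon>`. Its stroke #ff0000 means cut at S940, F1641. After flipping Y the toolpath is (3.866,202.074) → (39.220,202.074) → (39.220,115.551) → (3.866,115.551) → (3.866,202.074), returning to the start.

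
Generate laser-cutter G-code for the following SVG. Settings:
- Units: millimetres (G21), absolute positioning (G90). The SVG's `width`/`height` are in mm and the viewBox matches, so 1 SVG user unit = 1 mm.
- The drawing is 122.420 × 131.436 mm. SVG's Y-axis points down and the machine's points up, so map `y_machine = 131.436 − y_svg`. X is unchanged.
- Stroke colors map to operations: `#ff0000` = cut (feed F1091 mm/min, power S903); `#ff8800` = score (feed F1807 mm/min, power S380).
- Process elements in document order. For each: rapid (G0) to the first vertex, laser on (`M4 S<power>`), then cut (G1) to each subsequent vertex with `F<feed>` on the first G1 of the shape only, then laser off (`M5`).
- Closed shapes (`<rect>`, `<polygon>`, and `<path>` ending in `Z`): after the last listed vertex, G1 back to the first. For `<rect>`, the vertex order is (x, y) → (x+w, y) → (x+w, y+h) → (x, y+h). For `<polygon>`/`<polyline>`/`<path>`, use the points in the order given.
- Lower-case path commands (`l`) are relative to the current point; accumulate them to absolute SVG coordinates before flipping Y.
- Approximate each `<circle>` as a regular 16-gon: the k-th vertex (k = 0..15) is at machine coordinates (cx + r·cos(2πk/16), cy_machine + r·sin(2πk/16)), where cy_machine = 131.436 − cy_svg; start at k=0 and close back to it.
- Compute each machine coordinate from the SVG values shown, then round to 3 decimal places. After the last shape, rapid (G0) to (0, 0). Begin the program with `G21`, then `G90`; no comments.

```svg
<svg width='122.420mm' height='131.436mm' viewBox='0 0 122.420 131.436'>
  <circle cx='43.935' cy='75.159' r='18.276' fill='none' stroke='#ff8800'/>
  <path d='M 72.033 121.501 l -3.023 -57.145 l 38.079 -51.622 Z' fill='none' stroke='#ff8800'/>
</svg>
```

G21
G90
G0 X62.211 Y56.277
M4 S380
G1 X60.820 Y63.271 F1807
G1 X56.858 Y69.200
G1 X50.929 Y73.162
G1 X43.935 Y74.553
G1 X36.941 Y73.162
G1 X31.012 Y69.200
G1 X27.050 Y63.271
G1 X25.659 Y56.277
G1 X27.050 Y49.283
G1 X31.012 Y43.354
G1 X36.941 Y39.392
G1 X43.935 Y38.001
G1 X50.929 Y39.392
G1 X56.858 Y43.354
G1 X60.820 Y49.283
G1 X62.211 Y56.277
M5
G0 X72.033 Y9.935
M4 S380
G1 X69.010 Y67.080 F1807
G1 X107.089 Y118.702
G1 X72.033 Y9.935
M5
G0 X0.000 Y0.000

1 u = 1 mm; y_m = 131.436 − y.

[1] `<circle>` circle, #ff8800→score S380 F1807: (62.211,56.277) → (60.820,63.271) → (56.858,69.200) → (50.929,73.162) → (43.935,74.553) → (36.941,73.162) → (31.012,69.200) → (27.050,63.271) → (25.659,56.277) → (27.050,49.283) → (31.012,43.354) → (36.941,39.392) → (43.935,38.001) → (50.929,39.392) → (56.858,43.354) → (60.820,49.283) → (62.211,56.277) (closed)

[2] `<path>` closed polygon, #ff8800→score S380 F1807: (72.033,9.935) → (69.010,67.080) → (107.089,118.702) → (72.033,9.935) (closed)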